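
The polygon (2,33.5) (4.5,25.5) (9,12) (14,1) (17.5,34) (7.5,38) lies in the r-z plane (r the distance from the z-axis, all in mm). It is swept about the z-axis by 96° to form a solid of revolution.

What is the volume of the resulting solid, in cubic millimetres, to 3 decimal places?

Volume = 5496.531 mm³

Profile (r,z), 6 vertices: (2,33.5) (4.5,25.5) (9,12) (14,1) (17.5,34) (7.5,38)
edge 0: (2,33.5)→(4.5,25.5)  cross = 2·25.5 − 4.5·33.5 = -99.7500; (r_i+r_j)·cross = 6.5·-99.7500 = -648.3750
edge 1: (4.5,25.5)→(9,12)  cross = 4.5·12 − 9·25.5 = -175.5000; (r_i+r_j)·cross = 13.5·-175.5000 = -2369.2500
edge 2: (9,12)→(14,1)  cross = 9·1 − 14·12 = -159.0000; (r_i+r_j)·cross = 23·-159.0000 = -3657.0000
edge 3: (14,1)→(17.5,34)  cross = 14·34 − 17.5·1 = 458.5000; (r_i+r_j)·cross = 31.5·458.5000 = 14442.7500
edge 4: (17.5,34)→(7.5,38)  cross = 17.5·38 − 7.5·34 = 410.0000; (r_i+r_j)·cross = 25·410.0000 = 10250.0000
edge 5: (7.5,38)→(2,33.5)  cross = 7.5·33.5 − 2·38 = 175.2500; (r_i+r_j)·cross = 9.5·175.2500 = 1664.8750
Σcross = 609.5000 → A = |Σcross|/2 = 304.7500 mm²
Σ(r_i+r_j)·cross = 19683.0000 → first moment M = |Σ|/6 = 3280.5000
R_c = M/A = 3280.5000/304.7500 = 10.7646 mm
θ = 96° = 1.675516 rad
V = θ·R_c·A = 1.675516·10.7646·304.7500 = 5496.531 mm³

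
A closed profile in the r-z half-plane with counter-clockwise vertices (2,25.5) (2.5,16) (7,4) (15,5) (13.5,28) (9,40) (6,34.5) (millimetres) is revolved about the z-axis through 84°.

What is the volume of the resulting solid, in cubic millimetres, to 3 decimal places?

Profile (r,z), 7 vertices: (2,25.5) (2.5,16) (7,4) (15,5) (13.5,28) (9,40) (6,34.5)
edge 0: (2,25.5)→(2.5,16)  cross = 2·16 − 2.5·25.5 = -31.7500; (r_i+r_j)·cross = 4.5·-31.7500 = -142.8750
edge 1: (2.5,16)→(7,4)  cross = 2.5·4 − 7·16 = -102.0000; (r_i+r_j)·cross = 9.5·-102.0000 = -969.0000
edge 2: (7,4)→(15,5)  cross = 7·5 − 15·4 = -25.0000; (r_i+r_j)·cross = 22·-25.0000 = -550.0000
edge 3: (15,5)→(13.5,28)  cross = 15·28 − 13.5·5 = 352.5000; (r_i+r_j)·cross = 28.5·352.5000 = 10046.2500
edge 4: (13.5,28)→(9,40)  cross = 13.5·40 − 9·28 = 288.0000; (r_i+r_j)·cross = 22.5·288.0000 = 6480.0000
edge 5: (9,40)→(6,34.5)  cross = 9·34.5 − 6·40 = 70.5000; (r_i+r_j)·cross = 15·70.5000 = 1057.5000
edge 6: (6,34.5)→(2,25.5)  cross = 6·25.5 − 2·34.5 = 84.0000; (r_i+r_j)·cross = 8·84.0000 = 672.0000
Σcross = 636.2500 → A = |Σcross|/2 = 318.1250 mm²
Σ(r_i+r_j)·cross = 16593.8750 → first moment M = |Σ|/6 = 2765.6458
R_c = M/A = 2765.6458/318.1250 = 8.6936 mm
θ = 84° = 1.466077 rad
V = θ·R_c·A = 1.466077·8.6936·318.1250 = 4054.649 mm³

Volume = 4054.649 mm³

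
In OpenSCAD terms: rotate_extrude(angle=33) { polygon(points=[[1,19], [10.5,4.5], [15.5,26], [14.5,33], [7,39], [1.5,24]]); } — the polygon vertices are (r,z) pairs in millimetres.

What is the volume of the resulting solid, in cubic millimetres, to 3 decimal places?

Profile (r,z), 6 vertices: (1,19) (10.5,4.5) (15.5,26) (14.5,33) (7,39) (1.5,24)
edge 0: (1,19)→(10.5,4.5)  cross = 1·4.5 − 10.5·19 = -195.0000; (r_i+r_j)·cross = 11.5·-195.0000 = -2242.5000
edge 1: (10.5,4.5)→(15.5,26)  cross = 10.5·26 − 15.5·4.5 = 203.2500; (r_i+r_j)·cross = 26·203.2500 = 5284.5000
edge 2: (15.5,26)→(14.5,33)  cross = 15.5·33 − 14.5·26 = 134.5000; (r_i+r_j)·cross = 30·134.5000 = 4035.0000
edge 3: (14.5,33)→(7,39)  cross = 14.5·39 − 7·33 = 334.5000; (r_i+r_j)·cross = 21.5·334.5000 = 7191.7500
edge 4: (7,39)→(1.5,24)  cross = 7·24 − 1.5·39 = 109.5000; (r_i+r_j)·cross = 8.5·109.5000 = 930.7500
edge 5: (1.5,24)→(1,19)  cross = 1.5·19 − 1·24 = 4.5000; (r_i+r_j)·cross = 2.5·4.5000 = 11.2500
Σcross = 591.2500 → A = |Σcross|/2 = 295.6250 mm²
Σ(r_i+r_j)·cross = 15210.7500 → first moment M = |Σ|/6 = 2535.1250
R_c = M/A = 2535.1250/295.6250 = 8.5755 mm
θ = 33° = 0.575959 rad
V = θ·R_c·A = 0.575959·8.5755·295.6250 = 1460.127 mm³

Volume = 1460.127 mm³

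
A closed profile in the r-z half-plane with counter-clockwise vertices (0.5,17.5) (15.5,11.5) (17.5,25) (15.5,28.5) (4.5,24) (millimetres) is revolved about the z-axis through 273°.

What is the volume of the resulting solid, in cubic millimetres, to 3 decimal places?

Profile (r,z), 5 vertices: (0.5,17.5) (15.5,11.5) (17.5,25) (15.5,28.5) (4.5,24)
edge 0: (0.5,17.5)→(15.5,11.5)  cross = 0.5·11.5 − 15.5·17.5 = -265.5000; (r_i+r_j)·cross = 16·-265.5000 = -4248.0000
edge 1: (15.5,11.5)→(17.5,25)  cross = 15.5·25 − 17.5·11.5 = 186.2500; (r_i+r_j)·cross = 33·186.2500 = 6146.2500
edge 2: (17.5,25)→(15.5,28.5)  cross = 17.5·28.5 − 15.5·25 = 111.2500; (r_i+r_j)·cross = 33·111.2500 = 3671.2500
edge 3: (15.5,28.5)→(4.5,24)  cross = 15.5·24 − 4.5·28.5 = 243.7500; (r_i+r_j)·cross = 20·243.7500 = 4875.0000
edge 4: (4.5,24)→(0.5,17.5)  cross = 4.5·17.5 − 0.5·24 = 66.7500; (r_i+r_j)·cross = 5·66.7500 = 333.7500
Σcross = 342.5000 → A = |Σcross|/2 = 171.2500 mm²
Σ(r_i+r_j)·cross = 10778.2500 → first moment M = |Σ|/6 = 1796.3750
R_c = M/A = 1796.3750/171.2500 = 10.4898 mm
θ = 273° = 4.764749 rad
V = θ·R_c·A = 4.764749·10.4898·171.2500 = 8559.276 mm³

Volume = 8559.276 mm³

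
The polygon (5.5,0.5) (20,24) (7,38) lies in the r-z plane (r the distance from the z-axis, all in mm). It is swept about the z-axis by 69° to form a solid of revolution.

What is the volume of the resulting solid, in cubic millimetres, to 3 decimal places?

Volume = 3317.031 mm³

Profile (r,z), 3 vertices: (5.5,0.5) (20,24) (7,38)
edge 0: (5.5,0.5)→(20,24)  cross = 5.5·24 − 20·0.5 = 122.0000; (r_i+r_j)·cross = 25.5·122.0000 = 3111.0000
edge 1: (20,24)→(7,38)  cross = 20·38 − 7·24 = 592.0000; (r_i+r_j)·cross = 27·592.0000 = 15984.0000
edge 2: (7,38)→(5.5,0.5)  cross = 7·0.5 − 5.5·38 = -205.5000; (r_i+r_j)·cross = 12.5·-205.5000 = -2568.7500
Σcross = 508.5000 → A = |Σcross|/2 = 254.2500 mm²
Σ(r_i+r_j)·cross = 16526.2500 → first moment M = |Σ|/6 = 2754.3750
R_c = M/A = 2754.3750/254.2500 = 10.8333 mm
θ = 69° = 1.204277 rad
V = θ·R_c·A = 1.204277·10.8333·254.2500 = 3317.031 mm³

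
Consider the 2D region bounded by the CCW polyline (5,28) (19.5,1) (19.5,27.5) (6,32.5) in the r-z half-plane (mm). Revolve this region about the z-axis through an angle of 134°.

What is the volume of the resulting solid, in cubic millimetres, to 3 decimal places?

Profile (r,z), 4 vertices: (5,28) (19.5,1) (19.5,27.5) (6,32.5)
edge 0: (5,28)→(19.5,1)  cross = 5·1 − 19.5·28 = -541.0000; (r_i+r_j)·cross = 24.5·-541.0000 = -13254.5000
edge 1: (19.5,1)→(19.5,27.5)  cross = 19.5·27.5 − 19.5·1 = 516.7500; (r_i+r_j)·cross = 39·516.7500 = 20153.2500
edge 2: (19.5,27.5)→(6,32.5)  cross = 19.5·32.5 − 6·27.5 = 468.7500; (r_i+r_j)·cross = 25.5·468.7500 = 11953.1250
edge 3: (6,32.5)→(5,28)  cross = 6·28 − 5·32.5 = 5.5000; (r_i+r_j)·cross = 11·5.5000 = 60.5000
Σcross = 450.0000 → A = |Σcross|/2 = 225.0000 mm²
Σ(r_i+r_j)·cross = 18912.3750 → first moment M = |Σ|/6 = 3152.0625
R_c = M/A = 3152.0625/225.0000 = 14.0092 mm
θ = 134° = 2.338741 rad
V = θ·R_c·A = 2.338741·14.0092·225.0000 = 7371.858 mm³

Volume = 7371.858 mm³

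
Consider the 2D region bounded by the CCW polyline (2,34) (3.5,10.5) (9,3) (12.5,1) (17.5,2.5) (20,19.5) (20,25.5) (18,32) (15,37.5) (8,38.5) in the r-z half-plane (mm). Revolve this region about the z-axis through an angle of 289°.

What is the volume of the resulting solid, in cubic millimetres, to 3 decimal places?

Profile (r,z), 10 vertices: (2,34) (3.5,10.5) (9,3) (12.5,1) (17.5,2.5) (20,19.5) (20,25.5) (18,32) (15,37.5) (8,38.5)
edge 0: (2,34)→(3.5,10.5)  cross = 2·10.5 − 3.5·34 = -98.0000; (r_i+r_j)·cross = 5.5·-98.0000 = -539.0000
edge 1: (3.5,10.5)→(9,3)  cross = 3.5·3 − 9·10.5 = -84.0000; (r_i+r_j)·cross = 12.5·-84.0000 = -1050.0000
edge 2: (9,3)→(12.5,1)  cross = 9·1 − 12.5·3 = -28.5000; (r_i+r_j)·cross = 21.5·-28.5000 = -612.7500
edge 3: (12.5,1)→(17.5,2.5)  cross = 12.5·2.5 − 17.5·1 = 13.7500; (r_i+r_j)·cross = 30·13.7500 = 412.5000
edge 4: (17.5,2.5)→(20,19.5)  cross = 17.5·19.5 − 20·2.5 = 291.2500; (r_i+r_j)·cross = 37.5·291.2500 = 10921.8750
edge 5: (20,19.5)→(20,25.5)  cross = 20·25.5 − 20·19.5 = 120.0000; (r_i+r_j)·cross = 40·120.0000 = 4800.0000
edge 6: (20,25.5)→(18,32)  cross = 20·32 − 18·25.5 = 181.0000; (r_i+r_j)·cross = 38·181.0000 = 6878.0000
edge 7: (18,32)→(15,37.5)  cross = 18·37.5 − 15·32 = 195.0000; (r_i+r_j)·cross = 33·195.0000 = 6435.0000
edge 8: (15,37.5)→(8,38.5)  cross = 15·38.5 − 8·37.5 = 277.5000; (r_i+r_j)·cross = 23·277.5000 = 6382.5000
edge 9: (8,38.5)→(2,34)  cross = 8·34 − 2·38.5 = 195.0000; (r_i+r_j)·cross = 10·195.0000 = 1950.0000
Σcross = 1063.0000 → A = |Σcross|/2 = 531.5000 mm²
Σ(r_i+r_j)·cross = 35578.1250 → first moment M = |Σ|/6 = 5929.6875
R_c = M/A = 5929.6875/531.5000 = 11.1565 mm
θ = 289° = 5.044002 rad
V = θ·R_c·A = 5.044002·11.1565·531.5000 = 29909.353 mm³

Volume = 29909.353 mm³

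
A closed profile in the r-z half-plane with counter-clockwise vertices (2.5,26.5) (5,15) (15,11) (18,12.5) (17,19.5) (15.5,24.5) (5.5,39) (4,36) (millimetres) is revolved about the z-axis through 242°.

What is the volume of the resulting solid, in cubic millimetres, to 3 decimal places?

Profile (r,z), 8 vertices: (2.5,26.5) (5,15) (15,11) (18,12.5) (17,19.5) (15.5,24.5) (5.5,39) (4,36)
edge 0: (2.5,26.5)→(5,15)  cross = 2.5·15 − 5·26.5 = -95.0000; (r_i+r_j)·cross = 7.5·-95.0000 = -712.5000
edge 1: (5,15)→(15,11)  cross = 5·11 − 15·15 = -170.0000; (r_i+r_j)·cross = 20·-170.0000 = -3400.0000
edge 2: (15,11)→(18,12.5)  cross = 15·12.5 − 18·11 = -10.5000; (r_i+r_j)·cross = 33·-10.5000 = -346.5000
edge 3: (18,12.5)→(17,19.5)  cross = 18·19.5 − 17·12.5 = 138.5000; (r_i+r_j)·cross = 35·138.5000 = 4847.5000
edge 4: (17,19.5)→(15.5,24.5)  cross = 17·24.5 − 15.5·19.5 = 114.2500; (r_i+r_j)·cross = 32.5·114.2500 = 3713.1250
edge 5: (15.5,24.5)→(5.5,39)  cross = 15.5·39 − 5.5·24.5 = 469.7500; (r_i+r_j)·cross = 21·469.7500 = 9864.7500
edge 6: (5.5,39)→(4,36)  cross = 5.5·36 − 4·39 = 42.0000; (r_i+r_j)·cross = 9.5·42.0000 = 399.0000
edge 7: (4,36)→(2.5,26.5)  cross = 4·26.5 − 2.5·36 = 16.0000; (r_i+r_j)·cross = 6.5·16.0000 = 104.0000
Σcross = 505.0000 → A = |Σcross|/2 = 252.5000 mm²
Σ(r_i+r_j)·cross = 14469.3750 → first moment M = |Σ|/6 = 2411.5625
R_c = M/A = 2411.5625/252.5000 = 9.5507 mm
θ = 242° = 4.223697 rad
V = θ·R_c·A = 4.223697·9.5507·252.5000 = 10185.709 mm³

Volume = 10185.709 mm³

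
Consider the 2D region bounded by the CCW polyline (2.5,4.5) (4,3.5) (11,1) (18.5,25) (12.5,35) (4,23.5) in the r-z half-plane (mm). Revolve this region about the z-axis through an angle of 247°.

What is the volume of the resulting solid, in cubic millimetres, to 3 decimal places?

Volume = 14115.620 mm³

Profile (r,z), 6 vertices: (2.5,4.5) (4,3.5) (11,1) (18.5,25) (12.5,35) (4,23.5)
edge 0: (2.5,4.5)→(4,3.5)  cross = 2.5·3.5 − 4·4.5 = -9.2500; (r_i+r_j)·cross = 6.5·-9.2500 = -60.1250
edge 1: (4,3.5)→(11,1)  cross = 4·1 − 11·3.5 = -34.5000; (r_i+r_j)·cross = 15·-34.5000 = -517.5000
edge 2: (11,1)→(18.5,25)  cross = 11·25 − 18.5·1 = 256.5000; (r_i+r_j)·cross = 29.5·256.5000 = 7566.7500
edge 3: (18.5,25)→(12.5,35)  cross = 18.5·35 − 12.5·25 = 335.0000; (r_i+r_j)·cross = 31·335.0000 = 10385.0000
edge 4: (12.5,35)→(4,23.5)  cross = 12.5·23.5 − 4·35 = 153.7500; (r_i+r_j)·cross = 16.5·153.7500 = 2536.8750
edge 5: (4,23.5)→(2.5,4.5)  cross = 4·4.5 − 2.5·23.5 = -40.7500; (r_i+r_j)·cross = 6.5·-40.7500 = -264.8750
Σcross = 660.7500 → A = |Σcross|/2 = 330.3750 mm²
Σ(r_i+r_j)·cross = 19646.1250 → first moment M = |Σ|/6 = 3274.3542
R_c = M/A = 3274.3542/330.3750 = 9.9110 mm
θ = 247° = 4.310963 rad
V = θ·R_c·A = 4.310963·9.9110·330.3750 = 14115.620 mm³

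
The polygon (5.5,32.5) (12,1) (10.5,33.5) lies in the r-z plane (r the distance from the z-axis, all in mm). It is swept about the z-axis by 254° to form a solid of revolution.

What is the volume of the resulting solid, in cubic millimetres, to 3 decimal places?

Volume = 3392.827 mm³

Profile (r,z), 3 vertices: (5.5,32.5) (12,1) (10.5,33.5)
edge 0: (5.5,32.5)→(12,1)  cross = 5.5·1 − 12·32.5 = -384.5000; (r_i+r_j)·cross = 17.5·-384.5000 = -6728.7500
edge 1: (12,1)→(10.5,33.5)  cross = 12·33.5 − 10.5·1 = 391.5000; (r_i+r_j)·cross = 22.5·391.5000 = 8808.7500
edge 2: (10.5,33.5)→(5.5,32.5)  cross = 10.5·32.5 − 5.5·33.5 = 157.0000; (r_i+r_j)·cross = 16·157.0000 = 2512.0000
Σcross = 164.0000 → A = |Σcross|/2 = 82.0000 mm²
Σ(r_i+r_j)·cross = 4592.0000 → first moment M = |Σ|/6 = 765.3333
R_c = M/A = 765.3333/82.0000 = 9.3333 mm
θ = 254° = 4.433136 rad
V = θ·R_c·A = 4.433136·9.3333·82.0000 = 3392.827 mm³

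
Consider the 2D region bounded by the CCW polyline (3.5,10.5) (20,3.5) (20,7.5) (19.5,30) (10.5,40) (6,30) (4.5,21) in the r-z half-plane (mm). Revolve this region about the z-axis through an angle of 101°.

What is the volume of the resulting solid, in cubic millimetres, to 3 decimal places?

Volume = 9213.183 mm³

Profile (r,z), 7 vertices: (3.5,10.5) (20,3.5) (20,7.5) (19.5,30) (10.5,40) (6,30) (4.5,21)
edge 0: (3.5,10.5)→(20,3.5)  cross = 3.5·3.5 − 20·10.5 = -197.7500; (r_i+r_j)·cross = 23.5·-197.7500 = -4647.1250
edge 1: (20,3.5)→(20,7.5)  cross = 20·7.5 − 20·3.5 = 80.0000; (r_i+r_j)·cross = 40·80.0000 = 3200.0000
edge 2: (20,7.5)→(19.5,30)  cross = 20·30 − 19.5·7.5 = 453.7500; (r_i+r_j)·cross = 39.5·453.7500 = 17923.1250
edge 3: (19.5,30)→(10.5,40)  cross = 19.5·40 − 10.5·30 = 465.0000; (r_i+r_j)·cross = 30·465.0000 = 13950.0000
edge 4: (10.5,40)→(6,30)  cross = 10.5·30 − 6·40 = 75.0000; (r_i+r_j)·cross = 16.5·75.0000 = 1237.5000
edge 5: (6,30)→(4.5,21)  cross = 6·21 − 4.5·30 = -9.0000; (r_i+r_j)·cross = 10.5·-9.0000 = -94.5000
edge 6: (4.5,21)→(3.5,10.5)  cross = 4.5·10.5 − 3.5·21 = -26.2500; (r_i+r_j)·cross = 8·-26.2500 = -210.0000
Σcross = 840.7500 → A = |Σcross|/2 = 420.3750 mm²
Σ(r_i+r_j)·cross = 31359.0000 → first moment M = |Σ|/6 = 5226.5000
R_c = M/A = 5226.5000/420.3750 = 12.4329 mm
θ = 101° = 1.762783 rad
V = θ·R_c·A = 1.762783·12.4329·420.3750 = 9213.183 mm³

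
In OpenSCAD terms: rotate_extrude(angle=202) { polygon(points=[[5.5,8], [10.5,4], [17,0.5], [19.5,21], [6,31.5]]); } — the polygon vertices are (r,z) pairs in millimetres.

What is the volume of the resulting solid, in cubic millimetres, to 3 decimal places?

Profile (r,z), 5 vertices: (5.5,8) (10.5,4) (17,0.5) (19.5,21) (6,31.5)
edge 0: (5.5,8)→(10.5,4)  cross = 5.5·4 − 10.5·8 = -62.0000; (r_i+r_j)·cross = 16·-62.0000 = -992.0000
edge 1: (10.5,4)→(17,0.5)  cross = 10.5·0.5 − 17·4 = -62.7500; (r_i+r_j)·cross = 27.5·-62.7500 = -1725.6250
edge 2: (17,0.5)→(19.5,21)  cross = 17·21 − 19.5·0.5 = 347.2500; (r_i+r_j)·cross = 36.5·347.2500 = 12674.6250
edge 3: (19.5,21)→(6,31.5)  cross = 19.5·31.5 − 6·21 = 488.2500; (r_i+r_j)·cross = 25.5·488.2500 = 12450.3750
edge 4: (6,31.5)→(5.5,8)  cross = 6·8 − 5.5·31.5 = -125.2500; (r_i+r_j)·cross = 11.5·-125.2500 = -1440.3750
Σcross = 585.5000 → A = |Σcross|/2 = 292.7500 mm²
Σ(r_i+r_j)·cross = 20967.0000 → first moment M = |Σ|/6 = 3494.5000
R_c = M/A = 3494.5000/292.7500 = 11.9368 mm
θ = 202° = 3.525565 rad
V = θ·R_c·A = 3.525565·11.9368·292.7500 = 12320.087 mm³

Volume = 12320.087 mm³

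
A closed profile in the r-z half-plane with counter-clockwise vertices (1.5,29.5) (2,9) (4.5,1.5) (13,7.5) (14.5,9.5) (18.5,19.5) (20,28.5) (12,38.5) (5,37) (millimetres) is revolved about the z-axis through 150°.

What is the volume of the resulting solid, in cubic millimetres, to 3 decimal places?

Profile (r,z), 9 vertices: (1.5,29.5) (2,9) (4.5,1.5) (13,7.5) (14.5,9.5) (18.5,19.5) (20,28.5) (12,38.5) (5,37)
edge 0: (1.5,29.5)→(2,9)  cross = 1.5·9 − 2·29.5 = -45.5000; (r_i+r_j)·cross = 3.5·-45.5000 = -159.2500
edge 1: (2,9)→(4.5,1.5)  cross = 2·1.5 − 4.5·9 = -37.5000; (r_i+r_j)·cross = 6.5·-37.5000 = -243.7500
edge 2: (4.5,1.5)→(13,7.5)  cross = 4.5·7.5 − 13·1.5 = 14.2500; (r_i+r_j)·cross = 17.5·14.2500 = 249.3750
edge 3: (13,7.5)→(14.5,9.5)  cross = 13·9.5 − 14.5·7.5 = 14.7500; (r_i+r_j)·cross = 27.5·14.7500 = 405.6250
edge 4: (14.5,9.5)→(18.5,19.5)  cross = 14.5·19.5 − 18.5·9.5 = 107.0000; (r_i+r_j)·cross = 33·107.0000 = 3531.0000
edge 5: (18.5,19.5)→(20,28.5)  cross = 18.5·28.5 − 20·19.5 = 137.2500; (r_i+r_j)·cross = 38.5·137.2500 = 5284.1250
edge 6: (20,28.5)→(12,38.5)  cross = 20·38.5 − 12·28.5 = 428.0000; (r_i+r_j)·cross = 32·428.0000 = 13696.0000
edge 7: (12,38.5)→(5,37)  cross = 12·37 − 5·38.5 = 251.5000; (r_i+r_j)·cross = 17·251.5000 = 4275.5000
edge 8: (5,37)→(1.5,29.5)  cross = 5·29.5 − 1.5·37 = 92.0000; (r_i+r_j)·cross = 6.5·92.0000 = 598.0000
Σcross = 961.7500 → A = |Σcross|/2 = 480.8750 mm²
Σ(r_i+r_j)·cross = 27636.6250 → first moment M = |Σ|/6 = 4606.1042
R_c = M/A = 4606.1042/480.8750 = 9.5786 mm
θ = 150° = 2.617994 rad
V = θ·R_c·A = 2.617994·9.5786·480.8750 = 12058.753 mm³

Volume = 12058.753 mm³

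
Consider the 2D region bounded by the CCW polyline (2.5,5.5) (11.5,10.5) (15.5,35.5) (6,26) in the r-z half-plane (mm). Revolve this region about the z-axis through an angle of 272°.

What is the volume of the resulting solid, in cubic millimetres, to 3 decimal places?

Profile (r,z), 4 vertices: (2.5,5.5) (11.5,10.5) (15.5,35.5) (6,26)
edge 0: (2.5,5.5)→(11.5,10.5)  cross = 2.5·10.5 − 11.5·5.5 = -37.0000; (r_i+r_j)·cross = 14·-37.0000 = -518.0000
edge 1: (11.5,10.5)→(15.5,35.5)  cross = 11.5·35.5 − 15.5·10.5 = 245.5000; (r_i+r_j)·cross = 27·245.5000 = 6628.5000
edge 2: (15.5,35.5)→(6,26)  cross = 15.5·26 − 6·35.5 = 190.0000; (r_i+r_j)·cross = 21.5·190.0000 = 4085.0000
edge 3: (6,26)→(2.5,5.5)  cross = 6·5.5 − 2.5·26 = -32.0000; (r_i+r_j)·cross = 8.5·-32.0000 = -272.0000
Σcross = 366.5000 → A = |Σcross|/2 = 183.2500 mm²
Σ(r_i+r_j)·cross = 9923.5000 → first moment M = |Σ|/6 = 1653.9167
R_c = M/A = 1653.9167/183.2500 = 9.0255 mm
θ = 272° = 4.747296 rad
V = θ·R_c·A = 4.747296·9.0255·183.2500 = 7851.631 mm³

Volume = 7851.631 mm³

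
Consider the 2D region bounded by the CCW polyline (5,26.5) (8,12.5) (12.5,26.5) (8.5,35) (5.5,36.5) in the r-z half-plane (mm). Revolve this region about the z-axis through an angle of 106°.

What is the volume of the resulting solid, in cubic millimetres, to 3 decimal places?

Volume = 1516.809 mm³

Profile (r,z), 5 vertices: (5,26.5) (8,12.5) (12.5,26.5) (8.5,35) (5.5,36.5)
edge 0: (5,26.5)→(8,12.5)  cross = 5·12.5 − 8·26.5 = -149.5000; (r_i+r_j)·cross = 13·-149.5000 = -1943.5000
edge 1: (8,12.5)→(12.5,26.5)  cross = 8·26.5 − 12.5·12.5 = 55.7500; (r_i+r_j)·cross = 20.5·55.7500 = 1142.8750
edge 2: (12.5,26.5)→(8.5,35)  cross = 12.5·35 − 8.5·26.5 = 212.2500; (r_i+r_j)·cross = 21·212.2500 = 4457.2500
edge 3: (8.5,35)→(5.5,36.5)  cross = 8.5·36.5 − 5.5·35 = 117.7500; (r_i+r_j)·cross = 14·117.7500 = 1648.5000
edge 4: (5.5,36.5)→(5,26.5)  cross = 5.5·26.5 − 5·36.5 = -36.7500; (r_i+r_j)·cross = 10.5·-36.7500 = -385.8750
Σcross = 199.5000 → A = |Σcross|/2 = 99.7500 mm²
Σ(r_i+r_j)·cross = 4919.2500 → first moment M = |Σ|/6 = 819.8750
R_c = M/A = 819.8750/99.7500 = 8.2193 mm
θ = 106° = 1.850049 rad
V = θ·R_c·A = 1.850049·8.2193·99.7500 = 1516.809 mm³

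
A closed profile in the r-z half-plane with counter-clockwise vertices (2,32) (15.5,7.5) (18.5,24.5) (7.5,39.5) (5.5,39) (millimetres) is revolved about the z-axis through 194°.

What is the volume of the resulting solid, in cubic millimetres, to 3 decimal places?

Profile (r,z), 5 vertices: (2,32) (15.5,7.5) (18.5,24.5) (7.5,39.5) (5.5,39)
edge 0: (2,32)→(15.5,7.5)  cross = 2·7.5 − 15.5·32 = -481.0000; (r_i+r_j)·cross = 17.5·-481.0000 = -8417.5000
edge 1: (15.5,7.5)→(18.5,24.5)  cross = 15.5·24.5 − 18.5·7.5 = 241.0000; (r_i+r_j)·cross = 34·241.0000 = 8194.0000
edge 2: (18.5,24.5)→(7.5,39.5)  cross = 18.5·39.5 − 7.5·24.5 = 547.0000; (r_i+r_j)·cross = 26·547.0000 = 14222.0000
edge 3: (7.5,39.5)→(5.5,39)  cross = 7.5·39 − 5.5·39.5 = 75.2500; (r_i+r_j)·cross = 13·75.2500 = 978.2500
edge 4: (5.5,39)→(2,32)  cross = 5.5·32 − 2·39 = 98.0000; (r_i+r_j)·cross = 7.5·98.0000 = 735.0000
Σcross = 480.2500 → A = |Σcross|/2 = 240.1250 mm²
Σ(r_i+r_j)·cross = 15711.7500 → first moment M = |Σ|/6 = 2618.6250
R_c = M/A = 2618.6250/240.1250 = 10.9053 mm
θ = 194° = 3.385939 rad
V = θ·R_c·A = 3.385939·10.9053·240.1250 = 8866.504 mm³

Volume = 8866.504 mm³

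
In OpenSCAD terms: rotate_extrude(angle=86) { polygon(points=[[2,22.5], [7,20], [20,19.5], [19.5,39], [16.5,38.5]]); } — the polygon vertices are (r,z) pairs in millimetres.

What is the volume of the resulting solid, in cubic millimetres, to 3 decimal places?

Volume = 4233.460 mm³

Profile (r,z), 5 vertices: (2,22.5) (7,20) (20,19.5) (19.5,39) (16.5,38.5)
edge 0: (2,22.5)→(7,20)  cross = 2·20 − 7·22.5 = -117.5000; (r_i+r_j)·cross = 9·-117.5000 = -1057.5000
edge 1: (7,20)→(20,19.5)  cross = 7·19.5 − 20·20 = -263.5000; (r_i+r_j)·cross = 27·-263.5000 = -7114.5000
edge 2: (20,19.5)→(19.5,39)  cross = 20·39 − 19.5·19.5 = 399.7500; (r_i+r_j)·cross = 39.5·399.7500 = 15790.1250
edge 3: (19.5,39)→(16.5,38.5)  cross = 19.5·38.5 − 16.5·39 = 107.2500; (r_i+r_j)·cross = 36·107.2500 = 3861.0000
edge 4: (16.5,38.5)→(2,22.5)  cross = 16.5·22.5 − 2·38.5 = 294.2500; (r_i+r_j)·cross = 18.5·294.2500 = 5443.6250
Σcross = 420.2500 → A = |Σcross|/2 = 210.1250 mm²
Σ(r_i+r_j)·cross = 16922.7500 → first moment M = |Σ|/6 = 2820.4583
R_c = M/A = 2820.4583/210.1250 = 13.4228 mm
θ = 86° = 1.500983 rad
V = θ·R_c·A = 1.500983·13.4228·210.1250 = 4233.460 mm³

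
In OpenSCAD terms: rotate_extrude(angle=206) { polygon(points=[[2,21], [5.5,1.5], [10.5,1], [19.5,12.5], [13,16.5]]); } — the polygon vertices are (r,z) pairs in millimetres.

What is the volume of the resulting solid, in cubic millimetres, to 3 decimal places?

Volume = 6663.659 mm³

Profile (r,z), 5 vertices: (2,21) (5.5,1.5) (10.5,1) (19.5,12.5) (13,16.5)
edge 0: (2,21)→(5.5,1.5)  cross = 2·1.5 − 5.5·21 = -112.5000; (r_i+r_j)·cross = 7.5·-112.5000 = -843.7500
edge 1: (5.5,1.5)→(10.5,1)  cross = 5.5·1 − 10.5·1.5 = -10.2500; (r_i+r_j)·cross = 16·-10.2500 = -164.0000
edge 2: (10.5,1)→(19.5,12.5)  cross = 10.5·12.5 − 19.5·1 = 111.7500; (r_i+r_j)·cross = 30·111.7500 = 3352.5000
edge 3: (19.5,12.5)→(13,16.5)  cross = 19.5·16.5 − 13·12.5 = 159.2500; (r_i+r_j)·cross = 32.5·159.2500 = 5175.6250
edge 4: (13,16.5)→(2,21)  cross = 13·21 − 2·16.5 = 240.0000; (r_i+r_j)·cross = 15·240.0000 = 3600.0000
Σcross = 388.2500 → A = |Σcross|/2 = 194.1250 mm²
Σ(r_i+r_j)·cross = 11120.3750 → first moment M = |Σ|/6 = 1853.3958
R_c = M/A = 1853.3958/194.1250 = 9.5474 mm
θ = 206° = 3.595378 rad
V = θ·R_c·A = 3.595378·9.5474·194.1250 = 6663.659 mm³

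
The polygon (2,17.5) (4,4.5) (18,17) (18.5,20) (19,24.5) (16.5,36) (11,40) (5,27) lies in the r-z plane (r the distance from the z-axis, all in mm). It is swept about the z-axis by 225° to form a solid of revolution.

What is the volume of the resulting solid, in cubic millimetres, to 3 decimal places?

Volume = 14878.877 mm³

Profile (r,z), 8 vertices: (2,17.5) (4,4.5) (18,17) (18.5,20) (19,24.5) (16.5,36) (11,40) (5,27)
edge 0: (2,17.5)→(4,4.5)  cross = 2·4.5 − 4·17.5 = -61.0000; (r_i+r_j)·cross = 6·-61.0000 = -366.0000
edge 1: (4,4.5)→(18,17)  cross = 4·17 − 18·4.5 = -13.0000; (r_i+r_j)·cross = 22·-13.0000 = -286.0000
edge 2: (18,17)→(18.5,20)  cross = 18·20 − 18.5·17 = 45.5000; (r_i+r_j)·cross = 36.5·45.5000 = 1660.7500
edge 3: (18.5,20)→(19,24.5)  cross = 18.5·24.5 − 19·20 = 73.2500; (r_i+r_j)·cross = 37.5·73.2500 = 2746.8750
edge 4: (19,24.5)→(16.5,36)  cross = 19·36 − 16.5·24.5 = 279.7500; (r_i+r_j)·cross = 35.5·279.7500 = 9931.1250
edge 5: (16.5,36)→(11,40)  cross = 16.5·40 − 11·36 = 264.0000; (r_i+r_j)·cross = 27.5·264.0000 = 7260.0000
edge 6: (11,40)→(5,27)  cross = 11·27 − 5·40 = 97.0000; (r_i+r_j)·cross = 16·97.0000 = 1552.0000
edge 7: (5,27)→(2,17.5)  cross = 5·17.5 − 2·27 = 33.5000; (r_i+r_j)·cross = 7·33.5000 = 234.5000
Σcross = 719.0000 → A = |Σcross|/2 = 359.5000 mm²
Σ(r_i+r_j)·cross = 22733.2500 → first moment M = |Σ|/6 = 3788.8750
R_c = M/A = 3788.8750/359.5000 = 10.5393 mm
θ = 225° = 3.926991 rad
V = θ·R_c·A = 3.926991·10.5393·359.5000 = 14878.877 mm³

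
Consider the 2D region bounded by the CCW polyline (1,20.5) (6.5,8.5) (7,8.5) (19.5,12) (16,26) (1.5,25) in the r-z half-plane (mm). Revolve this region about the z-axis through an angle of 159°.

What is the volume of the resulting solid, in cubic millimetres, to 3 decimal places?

Profile (r,z), 6 vertices: (1,20.5) (6.5,8.5) (7,8.5) (19.5,12) (16,26) (1.5,25)
edge 0: (1,20.5)→(6.5,8.5)  cross = 1·8.5 − 6.5·20.5 = -124.7500; (r_i+r_j)·cross = 7.5·-124.7500 = -935.6250
edge 1: (6.5,8.5)→(7,8.5)  cross = 6.5·8.5 − 7·8.5 = -4.2500; (r_i+r_j)·cross = 13.5·-4.2500 = -57.3750
edge 2: (7,8.5)→(19.5,12)  cross = 7·12 − 19.5·8.5 = -81.7500; (r_i+r_j)·cross = 26.5·-81.7500 = -2166.3750
edge 3: (19.5,12)→(16,26)  cross = 19.5·26 − 16·12 = 315.0000; (r_i+r_j)·cross = 35.5·315.0000 = 11182.5000
edge 4: (16,26)→(1.5,25)  cross = 16·25 − 1.5·26 = 361.0000; (r_i+r_j)·cross = 17.5·361.0000 = 6317.5000
edge 5: (1.5,25)→(1,20.5)  cross = 1.5·20.5 − 1·25 = 5.7500; (r_i+r_j)·cross = 2.5·5.7500 = 14.3750
Σcross = 471.0000 → A = |Σcross|/2 = 235.5000 mm²
Σ(r_i+r_j)·cross = 14355.0000 → first moment M = |Σ|/6 = 2392.5000
R_c = M/A = 2392.5000/235.5000 = 10.1592 mm
θ = 159° = 2.775074 rad
V = θ·R_c·A = 2.775074·10.1592·235.5000 = 6639.363 mm³

Volume = 6639.363 mm³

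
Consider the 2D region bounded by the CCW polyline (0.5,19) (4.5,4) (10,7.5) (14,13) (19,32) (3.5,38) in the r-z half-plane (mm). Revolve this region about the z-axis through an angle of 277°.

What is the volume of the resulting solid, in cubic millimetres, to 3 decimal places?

Profile (r,z), 6 vertices: (0.5,19) (4.5,4) (10,7.5) (14,13) (19,32) (3.5,38)
edge 0: (0.5,19)→(4.5,4)  cross = 0.5·4 − 4.5·19 = -83.5000; (r_i+r_j)·cross = 5·-83.5000 = -417.5000
edge 1: (4.5,4)→(10,7.5)  cross = 4.5·7.5 − 10·4 = -6.2500; (r_i+r_j)·cross = 14.5·-6.2500 = -90.6250
edge 2: (10,7.5)→(14,13)  cross = 10·13 − 14·7.5 = 25.0000; (r_i+r_j)·cross = 24·25.0000 = 600.0000
edge 3: (14,13)→(19,32)  cross = 14·32 − 19·13 = 201.0000; (r_i+r_j)·cross = 33·201.0000 = 6633.0000
edge 4: (19,32)→(3.5,38)  cross = 19·38 − 3.5·32 = 610.0000; (r_i+r_j)·cross = 22.5·610.0000 = 13725.0000
edge 5: (3.5,38)→(0.5,19)  cross = 3.5·19 − 0.5·38 = 47.5000; (r_i+r_j)·cross = 4·47.5000 = 190.0000
Σcross = 793.7500 → A = |Σcross|/2 = 396.8750 mm²
Σ(r_i+r_j)·cross = 20639.8750 → first moment M = |Σ|/6 = 3439.9792
R_c = M/A = 3439.9792/396.8750 = 8.6677 mm
θ = 277° = 4.834562 rad
V = θ·R_c·A = 4.834562·8.6677·396.8750 = 16630.793 mm³

Volume = 16630.793 mm³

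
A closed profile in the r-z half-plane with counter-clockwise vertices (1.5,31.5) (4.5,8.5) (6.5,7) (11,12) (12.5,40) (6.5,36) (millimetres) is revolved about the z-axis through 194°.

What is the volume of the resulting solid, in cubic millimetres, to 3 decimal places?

Volume = 5989.302 mm³

Profile (r,z), 6 vertices: (1.5,31.5) (4.5,8.5) (6.5,7) (11,12) (12.5,40) (6.5,36)
edge 0: (1.5,31.5)→(4.5,8.5)  cross = 1.5·8.5 − 4.5·31.5 = -129.0000; (r_i+r_j)·cross = 6·-129.0000 = -774.0000
edge 1: (4.5,8.5)→(6.5,7)  cross = 4.5·7 − 6.5·8.5 = -23.7500; (r_i+r_j)·cross = 11·-23.7500 = -261.2500
edge 2: (6.5,7)→(11,12)  cross = 6.5·12 − 11·7 = 1.0000; (r_i+r_j)·cross = 17.5·1.0000 = 17.5000
edge 3: (11,12)→(12.5,40)  cross = 11·40 − 12.5·12 = 290.0000; (r_i+r_j)·cross = 23.5·290.0000 = 6815.0000
edge 4: (12.5,40)→(6.5,36)  cross = 12.5·36 − 6.5·40 = 190.0000; (r_i+r_j)·cross = 19·190.0000 = 3610.0000
edge 5: (6.5,36)→(1.5,31.5)  cross = 6.5·31.5 − 1.5·36 = 150.7500; (r_i+r_j)·cross = 8·150.7500 = 1206.0000
Σcross = 479.0000 → A = |Σcross|/2 = 239.5000 mm²
Σ(r_i+r_j)·cross = 10613.2500 → first moment M = |Σ|/6 = 1768.8750
R_c = M/A = 1768.8750/239.5000 = 7.3857 mm
θ = 194° = 3.385939 rad
V = θ·R_c·A = 3.385939·7.3857·239.5000 = 5989.302 mm³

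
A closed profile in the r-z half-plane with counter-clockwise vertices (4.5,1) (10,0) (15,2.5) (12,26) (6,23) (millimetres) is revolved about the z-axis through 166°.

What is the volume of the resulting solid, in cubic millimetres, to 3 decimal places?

Volume = 5473.985 mm³

Profile (r,z), 5 vertices: (4.5,1) (10,0) (15,2.5) (12,26) (6,23)
edge 0: (4.5,1)→(10,0)  cross = 4.5·0 − 10·1 = -10.0000; (r_i+r_j)·cross = 14.5·-10.0000 = -145.0000
edge 1: (10,0)→(15,2.5)  cross = 10·2.5 − 15·0 = 25.0000; (r_i+r_j)·cross = 25·25.0000 = 625.0000
edge 2: (15,2.5)→(12,26)  cross = 15·26 − 12·2.5 = 360.0000; (r_i+r_j)·cross = 27·360.0000 = 9720.0000
edge 3: (12,26)→(6,23)  cross = 12·23 − 6·26 = 120.0000; (r_i+r_j)·cross = 18·120.0000 = 2160.0000
edge 4: (6,23)→(4.5,1)  cross = 6·1 − 4.5·23 = -97.5000; (r_i+r_j)·cross = 10.5·-97.5000 = -1023.7500
Σcross = 397.5000 → A = |Σcross|/2 = 198.7500 mm²
Σ(r_i+r_j)·cross = 11336.2500 → first moment M = |Σ|/6 = 1889.3750
R_c = M/A = 1889.3750/198.7500 = 9.5063 mm
θ = 166° = 2.897247 rad
V = θ·R_c·A = 2.897247·9.5063·198.7500 = 5473.985 mm³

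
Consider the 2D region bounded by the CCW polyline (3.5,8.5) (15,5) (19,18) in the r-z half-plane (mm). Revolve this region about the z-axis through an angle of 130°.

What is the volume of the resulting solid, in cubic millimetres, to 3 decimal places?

Volume = 2318.561 mm³

Profile (r,z), 3 vertices: (3.5,8.5) (15,5) (19,18)
edge 0: (3.5,8.5)→(15,5)  cross = 3.5·5 − 15·8.5 = -110.0000; (r_i+r_j)·cross = 18.5·-110.0000 = -2035.0000
edge 1: (15,5)→(19,18)  cross = 15·18 − 19·5 = 175.0000; (r_i+r_j)·cross = 34·175.0000 = 5950.0000
edge 2: (19,18)→(3.5,8.5)  cross = 19·8.5 − 3.5·18 = 98.5000; (r_i+r_j)·cross = 22.5·98.5000 = 2216.2500
Σcross = 163.5000 → A = |Σcross|/2 = 81.7500 mm²
Σ(r_i+r_j)·cross = 6131.2500 → first moment M = |Σ|/6 = 1021.8750
R_c = M/A = 1021.8750/81.7500 = 12.5000 mm
θ = 130° = 2.268928 rad
V = θ·R_c·A = 2.268928·12.5000·81.7500 = 2318.561 mm³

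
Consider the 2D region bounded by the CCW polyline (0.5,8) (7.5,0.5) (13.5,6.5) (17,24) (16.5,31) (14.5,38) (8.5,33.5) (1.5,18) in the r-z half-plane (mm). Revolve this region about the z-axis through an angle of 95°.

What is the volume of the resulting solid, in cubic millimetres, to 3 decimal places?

Volume = 5964.466 mm³

Profile (r,z), 8 vertices: (0.5,8) (7.5,0.5) (13.5,6.5) (17,24) (16.5,31) (14.5,38) (8.5,33.5) (1.5,18)
edge 0: (0.5,8)→(7.5,0.5)  cross = 0.5·0.5 − 7.5·8 = -59.7500; (r_i+r_j)·cross = 8·-59.7500 = -478.0000
edge 1: (7.5,0.5)→(13.5,6.5)  cross = 7.5·6.5 − 13.5·0.5 = 42.0000; (r_i+r_j)·cross = 21·42.0000 = 882.0000
edge 2: (13.5,6.5)→(17,24)  cross = 13.5·24 − 17·6.5 = 213.5000; (r_i+r_j)·cross = 30.5·213.5000 = 6511.7500
edge 3: (17,24)→(16.5,31)  cross = 17·31 − 16.5·24 = 131.0000; (r_i+r_j)·cross = 33.5·131.0000 = 4388.5000
edge 4: (16.5,31)→(14.5,38)  cross = 16.5·38 − 14.5·31 = 177.5000; (r_i+r_j)·cross = 31·177.5000 = 5502.5000
edge 5: (14.5,38)→(8.5,33.5)  cross = 14.5·33.5 − 8.5·38 = 162.7500; (r_i+r_j)·cross = 23·162.7500 = 3743.2500
edge 6: (8.5,33.5)→(1.5,18)  cross = 8.5·18 − 1.5·33.5 = 102.7500; (r_i+r_j)·cross = 10·102.7500 = 1027.5000
edge 7: (1.5,18)→(0.5,8)  cross = 1.5·8 − 0.5·18 = 3.0000; (r_i+r_j)·cross = 2·3.0000 = 6.0000
Σcross = 772.7500 → A = |Σcross|/2 = 386.3750 mm²
Σ(r_i+r_j)·cross = 21583.5000 → first moment M = |Σ|/6 = 3597.2500
R_c = M/A = 3597.2500/386.3750 = 9.3103 mm
θ = 95° = 1.658063 rad
V = θ·R_c·A = 1.658063·9.3103·386.3750 = 5964.466 mm³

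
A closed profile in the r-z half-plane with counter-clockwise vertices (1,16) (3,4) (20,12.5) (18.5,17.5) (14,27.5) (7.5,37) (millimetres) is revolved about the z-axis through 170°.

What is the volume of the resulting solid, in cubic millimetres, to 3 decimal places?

Profile (r,z), 6 vertices: (1,16) (3,4) (20,12.5) (18.5,17.5) (14,27.5) (7.5,37)
edge 0: (1,16)→(3,4)  cross = 1·4 − 3·16 = -44.0000; (r_i+r_j)·cross = 4·-44.0000 = -176.0000
edge 1: (3,4)→(20,12.5)  cross = 3·12.5 − 20·4 = -42.5000; (r_i+r_j)·cross = 23·-42.5000 = -977.5000
edge 2: (20,12.5)→(18.5,17.5)  cross = 20·17.5 − 18.5·12.5 = 118.7500; (r_i+r_j)·cross = 38.5·118.7500 = 4571.8750
edge 3: (18.5,17.5)→(14,27.5)  cross = 18.5·27.5 − 14·17.5 = 263.7500; (r_i+r_j)·cross = 32.5·263.7500 = 8571.8750
edge 4: (14,27.5)→(7.5,37)  cross = 14·37 − 7.5·27.5 = 311.7500; (r_i+r_j)·cross = 21.5·311.7500 = 6702.6250
edge 5: (7.5,37)→(1,16)  cross = 7.5·16 − 1·37 = 83.0000; (r_i+r_j)·cross = 8.5·83.0000 = 705.5000
Σcross = 690.7500 → A = |Σcross|/2 = 345.3750 mm²
Σ(r_i+r_j)·cross = 19398.3750 → first moment M = |Σ|/6 = 3233.0625
R_c = M/A = 3233.0625/345.3750 = 9.3610 mm
θ = 170° = 2.967060 rad
V = θ·R_c·A = 2.967060·9.3610·345.3750 = 9592.690 mm³

Volume = 9592.690 mm³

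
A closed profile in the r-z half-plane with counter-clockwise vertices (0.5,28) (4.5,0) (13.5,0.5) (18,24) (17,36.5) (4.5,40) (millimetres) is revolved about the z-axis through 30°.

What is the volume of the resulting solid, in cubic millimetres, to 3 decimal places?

Profile (r,z), 6 vertices: (0.5,28) (4.5,0) (13.5,0.5) (18,24) (17,36.5) (4.5,40)
edge 0: (0.5,28)→(4.5,0)  cross = 0.5·0 − 4.5·28 = -126.0000; (r_i+r_j)·cross = 5·-126.0000 = -630.0000
edge 1: (4.5,0)→(13.5,0.5)  cross = 4.5·0.5 − 13.5·0 = 2.2500; (r_i+r_j)·cross = 18·2.2500 = 40.5000
edge 2: (13.5,0.5)→(18,24)  cross = 13.5·24 − 18·0.5 = 315.0000; (r_i+r_j)·cross = 31.5·315.0000 = 9922.5000
edge 3: (18,24)→(17,36.5)  cross = 18·36.5 − 17·24 = 249.0000; (r_i+r_j)·cross = 35·249.0000 = 8715.0000
edge 4: (17,36.5)→(4.5,40)  cross = 17·40 − 4.5·36.5 = 515.7500; (r_i+r_j)·cross = 21.5·515.7500 = 11088.6250
edge 5: (4.5,40)→(0.5,28)  cross = 4.5·28 − 0.5·40 = 106.0000; (r_i+r_j)·cross = 5·106.0000 = 530.0000
Σcross = 1062.0000 → A = |Σcross|/2 = 531.0000 mm²
Σ(r_i+r_j)·cross = 29666.6250 → first moment M = |Σ|/6 = 4944.4375
R_c = M/A = 4944.4375/531.0000 = 9.3116 mm
θ = 30° = 0.523599 rad
V = θ·R_c·A = 0.523599·9.3116·531.0000 = 2588.901 mm³

Volume = 2588.901 mm³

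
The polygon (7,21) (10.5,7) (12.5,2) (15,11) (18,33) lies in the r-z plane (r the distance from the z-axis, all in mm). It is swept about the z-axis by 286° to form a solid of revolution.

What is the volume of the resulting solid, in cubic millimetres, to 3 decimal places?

Volume = 9901.337 mm³

Profile (r,z), 5 vertices: (7,21) (10.5,7) (12.5,2) (15,11) (18,33)
edge 0: (7,21)→(10.5,7)  cross = 7·7 − 10.5·21 = -171.5000; (r_i+r_j)·cross = 17.5·-171.5000 = -3001.2500
edge 1: (10.5,7)→(12.5,2)  cross = 10.5·2 − 12.5·7 = -66.5000; (r_i+r_j)·cross = 23·-66.5000 = -1529.5000
edge 2: (12.5,2)→(15,11)  cross = 12.5·11 − 15·2 = 107.5000; (r_i+r_j)·cross = 27.5·107.5000 = 2956.2500
edge 3: (15,11)→(18,33)  cross = 15·33 − 18·11 = 297.0000; (r_i+r_j)·cross = 33·297.0000 = 9801.0000
edge 4: (18,33)→(7,21)  cross = 18·21 − 7·33 = 147.0000; (r_i+r_j)·cross = 25·147.0000 = 3675.0000
Σcross = 313.5000 → A = |Σcross|/2 = 156.7500 mm²
Σ(r_i+r_j)·cross = 11901.5000 → first moment M = |Σ|/6 = 1983.5833
R_c = M/A = 1983.5833/156.7500 = 12.6544 mm
θ = 286° = 4.991642 rad
V = θ·R_c·A = 4.991642·12.6544·156.7500 = 9901.337 mm³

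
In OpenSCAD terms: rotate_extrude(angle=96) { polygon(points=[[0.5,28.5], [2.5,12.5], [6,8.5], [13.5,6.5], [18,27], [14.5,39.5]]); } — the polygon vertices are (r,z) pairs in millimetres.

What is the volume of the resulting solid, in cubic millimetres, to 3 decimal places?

Profile (r,z), 6 vertices: (0.5,28.5) (2.5,12.5) (6,8.5) (13.5,6.5) (18,27) (14.5,39.5)
edge 0: (0.5,28.5)→(2.5,12.5)  cross = 0.5·12.5 − 2.5·28.5 = -65.0000; (r_i+r_j)·cross = 3·-65.0000 = -195.0000
edge 1: (2.5,12.5)→(6,8.5)  cross = 2.5·8.5 − 6·12.5 = -53.7500; (r_i+r_j)·cross = 8.5·-53.7500 = -456.8750
edge 2: (6,8.5)→(13.5,6.5)  cross = 6·6.5 − 13.5·8.5 = -75.7500; (r_i+r_j)·cross = 19.5·-75.7500 = -1477.1250
edge 3: (13.5,6.5)→(18,27)  cross = 13.5·27 − 18·6.5 = 247.5000; (r_i+r_j)·cross = 31.5·247.5000 = 7796.2500
edge 4: (18,27)→(14.5,39.5)  cross = 18·39.5 − 14.5·27 = 319.5000; (r_i+r_j)·cross = 32.5·319.5000 = 10383.7500
edge 5: (14.5,39.5)→(0.5,28.5)  cross = 14.5·28.5 − 0.5·39.5 = 393.5000; (r_i+r_j)·cross = 15·393.5000 = 5902.5000
Σcross = 766.0000 → A = |Σcross|/2 = 383.0000 mm²
Σ(r_i+r_j)·cross = 21953.5000 → first moment M = |Σ|/6 = 3658.9167
R_c = M/A = 3658.9167/383.0000 = 9.5533 mm
θ = 96° = 1.675516 rad
V = θ·R_c·A = 1.675516·9.5533·383.0000 = 6130.574 mm³

Volume = 6130.574 mm³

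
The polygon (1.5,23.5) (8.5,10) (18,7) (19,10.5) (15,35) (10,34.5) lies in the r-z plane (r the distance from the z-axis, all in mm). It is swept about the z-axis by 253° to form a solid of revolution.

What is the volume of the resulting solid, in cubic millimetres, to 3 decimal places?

Profile (r,z), 6 vertices: (1.5,23.5) (8.5,10) (18,7) (19,10.5) (15,35) (10,34.5)
edge 0: (1.5,23.5)→(8.5,10)  cross = 1.5·10 − 8.5·23.5 = -184.7500; (r_i+r_j)·cross = 10·-184.7500 = -1847.5000
edge 1: (8.5,10)→(18,7)  cross = 8.5·7 − 18·10 = -120.5000; (r_i+r_j)·cross = 26.5·-120.5000 = -3193.2500
edge 2: (18,7)→(19,10.5)  cross = 18·10.5 − 19·7 = 56.0000; (r_i+r_j)·cross = 37·56.0000 = 2072.0000
edge 3: (19,10.5)→(15,35)  cross = 19·35 − 15·10.5 = 507.5000; (r_i+r_j)·cross = 34·507.5000 = 17255.0000
edge 4: (15,35)→(10,34.5)  cross = 15·34.5 − 10·35 = 167.5000; (r_i+r_j)·cross = 25·167.5000 = 4187.5000
edge 5: (10,34.5)→(1.5,23.5)  cross = 10·23.5 − 1.5·34.5 = 183.2500; (r_i+r_j)·cross = 11.5·183.2500 = 2107.3750
Σcross = 609.0000 → A = |Σcross|/2 = 304.5000 mm²
Σ(r_i+r_j)·cross = 20581.1250 → first moment M = |Σ|/6 = 3430.1875
R_c = M/A = 3430.1875/304.5000 = 11.2650 mm
θ = 253° = 4.415683 rad
V = θ·R_c·A = 4.415683·11.2650·304.5000 = 15146.621 mm³

Volume = 15146.621 mm³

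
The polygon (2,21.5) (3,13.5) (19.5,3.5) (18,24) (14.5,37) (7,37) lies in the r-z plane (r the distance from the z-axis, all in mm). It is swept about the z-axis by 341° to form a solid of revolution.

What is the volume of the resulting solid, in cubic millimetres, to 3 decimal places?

Profile (r,z), 6 vertices: (2,21.5) (3,13.5) (19.5,3.5) (18,24) (14.5,37) (7,37)
edge 0: (2,21.5)→(3,13.5)  cross = 2·13.5 − 3·21.5 = -37.5000; (r_i+r_j)·cross = 5·-37.5000 = -187.5000
edge 1: (3,13.5)→(19.5,3.5)  cross = 3·3.5 − 19.5·13.5 = -252.7500; (r_i+r_j)·cross = 22.5·-252.7500 = -5686.8750
edge 2: (19.5,3.5)→(18,24)  cross = 19.5·24 − 18·3.5 = 405.0000; (r_i+r_j)·cross = 37.5·405.0000 = 15187.5000
edge 3: (18,24)→(14.5,37)  cross = 18·37 − 14.5·24 = 318.0000; (r_i+r_j)·cross = 32.5·318.0000 = 10335.0000
edge 4: (14.5,37)→(7,37)  cross = 14.5·37 − 7·37 = 277.5000; (r_i+r_j)·cross = 21.5·277.5000 = 5966.2500
edge 5: (7,37)→(2,21.5)  cross = 7·21.5 − 2·37 = 76.5000; (r_i+r_j)·cross = 9·76.5000 = 688.5000
Σcross = 786.7500 → A = |Σcross|/2 = 393.3750 mm²
Σ(r_i+r_j)·cross = 26302.8750 → first moment M = |Σ|/6 = 4383.8125
R_c = M/A = 4383.8125/393.3750 = 11.1441 mm
θ = 341° = 5.951573 rad
V = θ·R_c·A = 5.951573·11.1441·393.3750 = 26090.579 mm³

Volume = 26090.579 mm³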